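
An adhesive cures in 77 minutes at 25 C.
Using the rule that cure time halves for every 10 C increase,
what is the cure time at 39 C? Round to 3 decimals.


Factor = 2^((39 - 25) / 10) = 2.6390
Cure time = 77 / 2.6390
= 29.178 minutes

29.178


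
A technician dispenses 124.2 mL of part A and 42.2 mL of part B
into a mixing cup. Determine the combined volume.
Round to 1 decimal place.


Combined volume = 124.2 + 42.2
= 166.4 mL

166.4


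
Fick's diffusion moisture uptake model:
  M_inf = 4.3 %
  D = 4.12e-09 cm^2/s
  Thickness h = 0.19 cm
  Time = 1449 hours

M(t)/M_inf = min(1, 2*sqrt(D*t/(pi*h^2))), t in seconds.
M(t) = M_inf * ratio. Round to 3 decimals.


t_sec = 1449 * 3600 = 5216400
ratio = 2*sqrt(4.12e-09*5216400/(pi*0.19^2))
= min(1, 0.870634)
= 0.870634
M(t) = 4.3 * 0.870634 = 3.744 %

3.744


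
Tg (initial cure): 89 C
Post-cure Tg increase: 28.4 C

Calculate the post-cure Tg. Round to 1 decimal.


Post-cure Tg = 89 + 28.4 = 117.4 C

117.4


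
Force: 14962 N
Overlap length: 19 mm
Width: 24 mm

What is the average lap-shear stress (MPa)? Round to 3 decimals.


Average shear stress = F / (overlap * width)
= 14962 / (19 * 24)
= 32.811 MPa

32.811


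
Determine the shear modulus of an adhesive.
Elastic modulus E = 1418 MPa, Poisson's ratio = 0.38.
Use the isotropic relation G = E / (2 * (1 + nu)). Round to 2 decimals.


G = 1418 / (2*(1+0.38)) = 1418 / 2.76
= 513.77 MPa

513.77


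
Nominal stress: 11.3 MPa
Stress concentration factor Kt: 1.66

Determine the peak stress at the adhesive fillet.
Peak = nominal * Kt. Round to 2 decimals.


Peak stress = 11.3 * 1.66
= 18.76 MPa

18.76


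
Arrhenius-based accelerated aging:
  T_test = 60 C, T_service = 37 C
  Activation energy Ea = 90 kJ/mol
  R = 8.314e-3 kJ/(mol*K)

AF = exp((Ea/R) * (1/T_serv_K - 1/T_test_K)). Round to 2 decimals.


T_test_K = 333.15, T_serv_K = 310.15
AF = exp((90/8.314e-3) * (1/310.15 - 1/333.15))
= 11.13

11.13


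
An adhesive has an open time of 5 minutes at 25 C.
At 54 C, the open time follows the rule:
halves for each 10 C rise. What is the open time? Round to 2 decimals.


Factor = 2^((54-25)/10) = 7.4643
Open time = 5 / 7.4643 = 0.67 min

0.67


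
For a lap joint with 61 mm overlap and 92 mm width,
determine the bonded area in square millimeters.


Area = 61 * 92 = 5612 mm^2

5612


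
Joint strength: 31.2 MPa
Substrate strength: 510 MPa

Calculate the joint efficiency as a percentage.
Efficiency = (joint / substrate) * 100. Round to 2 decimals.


Efficiency = (31.2 / 510) * 100 = 6.12%

6.12


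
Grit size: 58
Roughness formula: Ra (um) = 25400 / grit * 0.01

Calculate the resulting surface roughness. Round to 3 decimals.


Ra = 25400 / 58 * 0.01
= 4.379 um

4.379


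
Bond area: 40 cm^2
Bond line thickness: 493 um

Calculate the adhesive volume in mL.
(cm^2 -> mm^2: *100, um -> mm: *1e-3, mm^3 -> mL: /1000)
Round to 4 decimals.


V = 40*100 * 493*1e-3 / 1000
= 1.9720 mL

1.9720


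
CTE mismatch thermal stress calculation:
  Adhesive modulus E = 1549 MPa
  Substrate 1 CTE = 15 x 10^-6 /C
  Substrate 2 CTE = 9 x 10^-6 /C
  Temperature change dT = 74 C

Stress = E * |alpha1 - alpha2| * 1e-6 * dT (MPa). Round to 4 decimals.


delta_alpha = |15 - 9| = 6 x 10^-6/C
Stress = 1549 * 6e-6 * 74
= 0.6878 MPa

0.6878


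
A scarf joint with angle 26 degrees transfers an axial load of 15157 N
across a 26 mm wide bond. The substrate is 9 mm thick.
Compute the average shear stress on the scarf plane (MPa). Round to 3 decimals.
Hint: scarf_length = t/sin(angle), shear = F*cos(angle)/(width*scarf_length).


scarf_length = 9 / sin(26 deg) = 20.5305 mm
cos(26 deg) = 0.898794
shear stress = 15157 * 0.898794 / (26 * 20.5305)
= 25.521 MPa

25.521


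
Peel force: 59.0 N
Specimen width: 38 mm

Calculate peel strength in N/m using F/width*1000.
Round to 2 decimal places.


Peel strength = 59.0 / 38 * 1000 = 1552.63 N/m

1552.63


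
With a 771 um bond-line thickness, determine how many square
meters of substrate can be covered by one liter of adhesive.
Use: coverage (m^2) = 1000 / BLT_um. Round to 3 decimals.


Coverage = 1000 / 771 = 1.297 m^2

1.297


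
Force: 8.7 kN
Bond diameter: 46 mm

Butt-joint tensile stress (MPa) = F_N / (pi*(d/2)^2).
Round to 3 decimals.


F_N = 8.7 * 1000 = 8700.0 N
A = pi*(23.0)^2 = 1661.9025 mm^2
stress = 8700.0 / 1661.9025 = 5.235 MPa

5.235


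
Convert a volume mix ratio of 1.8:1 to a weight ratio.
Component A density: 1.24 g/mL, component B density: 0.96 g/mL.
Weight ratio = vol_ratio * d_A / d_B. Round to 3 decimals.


= 1.8 * 1.24 / 0.96 = 2.325

2.325


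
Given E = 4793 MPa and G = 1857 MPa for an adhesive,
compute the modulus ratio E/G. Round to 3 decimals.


E/G ratio = 4793 / 1857 = 2.581

2.581


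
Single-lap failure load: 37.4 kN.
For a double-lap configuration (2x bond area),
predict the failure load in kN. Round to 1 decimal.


Failure load = 37.4 * 2 = 74.8 kN

74.8


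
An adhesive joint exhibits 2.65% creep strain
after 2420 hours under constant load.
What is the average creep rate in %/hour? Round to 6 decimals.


Creep rate = strain / time
= 2.65 / 2420
= 0.001095 %/h

0.001095


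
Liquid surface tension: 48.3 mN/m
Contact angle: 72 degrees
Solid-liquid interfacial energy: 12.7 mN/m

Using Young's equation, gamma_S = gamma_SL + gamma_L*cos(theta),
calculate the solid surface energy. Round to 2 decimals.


gamma_S = 12.7 + 48.3 * cos(72)
= 27.63 mN/m

27.63


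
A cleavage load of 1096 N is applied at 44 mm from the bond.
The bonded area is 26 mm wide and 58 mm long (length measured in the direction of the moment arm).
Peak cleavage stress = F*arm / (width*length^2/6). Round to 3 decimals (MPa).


Moment = 1096 * 44 = 48224 N*mm
Section modulus = 26 * 3364 / 6 = 87464 / 6 mm^3
Stress = 48224 / (87464 / 6) = 289344 / 87464
= 3.308 MPa

3.308


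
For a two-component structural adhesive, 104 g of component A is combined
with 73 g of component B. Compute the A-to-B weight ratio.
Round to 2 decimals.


Weight ratio A:B = 104 / 73
= 1.42

1.42


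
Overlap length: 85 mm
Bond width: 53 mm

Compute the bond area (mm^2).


Bond area = 85 * 53 = 4505 mm^2

4505


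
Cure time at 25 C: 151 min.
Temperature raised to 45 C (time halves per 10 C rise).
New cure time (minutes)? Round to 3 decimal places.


Acceleration factor = 2^(20/10) = 4.0000
New time = 151 / 4.0000 = 37.750 min

37.750


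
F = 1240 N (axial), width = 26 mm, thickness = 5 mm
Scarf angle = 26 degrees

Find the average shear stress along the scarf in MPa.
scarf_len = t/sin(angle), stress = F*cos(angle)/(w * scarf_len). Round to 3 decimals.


scarf_len = 5/sin(26 deg) = 11.4059
cos(26 deg) = 0.898794
stress = 1240*0.898794/(26*11.4059) = 3.758 MPa

3.758


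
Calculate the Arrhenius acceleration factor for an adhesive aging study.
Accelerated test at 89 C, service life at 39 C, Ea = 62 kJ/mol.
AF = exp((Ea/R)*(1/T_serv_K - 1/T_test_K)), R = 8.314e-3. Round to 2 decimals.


T_test = 362.15 K, T_serv = 312.15 K
Ea/R = 62 / 0.008314 = 7457.30
AF = exp(7457.30 * (1/312.15 - 1/362.15))
= 27.07

27.07


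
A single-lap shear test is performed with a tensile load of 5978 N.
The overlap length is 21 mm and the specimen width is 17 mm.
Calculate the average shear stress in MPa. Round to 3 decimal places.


Shear stress = F / (overlap * width)
= 5978 / (21 * 17)
= 5978 / 357
= 16.745 MPa

16.745


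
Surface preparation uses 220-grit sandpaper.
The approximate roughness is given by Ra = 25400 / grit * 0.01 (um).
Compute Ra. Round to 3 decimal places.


Ra = 25400 / 220 * 0.01
= 254 / 220
= 1.155 um

1.155


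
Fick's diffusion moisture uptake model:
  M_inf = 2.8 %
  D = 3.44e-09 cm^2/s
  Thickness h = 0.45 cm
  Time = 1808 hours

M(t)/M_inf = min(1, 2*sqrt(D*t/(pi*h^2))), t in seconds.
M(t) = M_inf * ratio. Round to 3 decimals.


t_sec = 1808 * 3600 = 6508800
ratio = 2*sqrt(3.44e-09*6508800/(pi*0.45^2))
= min(1, 0.375208)
= 0.375208
M(t) = 2.8 * 0.375208 = 1.051 %

1.051


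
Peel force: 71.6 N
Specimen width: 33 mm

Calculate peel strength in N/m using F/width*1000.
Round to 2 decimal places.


Peel strength = 71.6 / 33 * 1000 = 2169.70 N/m

2169.70


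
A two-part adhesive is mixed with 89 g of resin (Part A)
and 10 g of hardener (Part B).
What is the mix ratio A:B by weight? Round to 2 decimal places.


Mix ratio = mass_A / mass_B
= 89 / 10
= 8.90

8.90


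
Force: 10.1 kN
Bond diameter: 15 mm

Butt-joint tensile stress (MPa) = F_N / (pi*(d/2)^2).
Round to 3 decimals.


F_N = 10.1 * 1000 = 10100.0 N
A = pi*(7.5)^2 = 176.7146 mm^2
stress = 10100.0 / 176.7146 = 57.154 MPa

57.154


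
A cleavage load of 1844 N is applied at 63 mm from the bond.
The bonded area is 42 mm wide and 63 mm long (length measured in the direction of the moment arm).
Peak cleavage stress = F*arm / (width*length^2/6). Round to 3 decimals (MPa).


Moment = 1844 * 63 = 116172 N*mm
Section modulus = 42 * 3969 / 6 = 166698 / 6 mm^3
Stress = 116172 / (166698 / 6) = 697032 / 166698
= 4.181 MPa

4.181


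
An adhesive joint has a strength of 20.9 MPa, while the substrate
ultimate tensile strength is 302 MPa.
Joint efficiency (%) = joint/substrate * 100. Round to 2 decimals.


Efficiency = 20.9 / 302 * 100
= 6.92%

6.92


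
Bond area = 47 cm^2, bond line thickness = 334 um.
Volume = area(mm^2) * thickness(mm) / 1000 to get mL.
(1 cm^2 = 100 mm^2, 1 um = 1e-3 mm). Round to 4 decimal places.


area_mm2 = 47 * 100 = 4700
blt_mm = 334 * 1e-3 = 0.334
vol_mm3 = 4700 * 0.334 = 1569.8
vol_mL = 1569.8 / 1000 = 1.5698 mL

1.5698


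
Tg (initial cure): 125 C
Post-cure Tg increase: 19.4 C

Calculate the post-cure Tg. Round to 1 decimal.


Post-cure Tg = 125 + 19.4 = 144.4 C

144.4


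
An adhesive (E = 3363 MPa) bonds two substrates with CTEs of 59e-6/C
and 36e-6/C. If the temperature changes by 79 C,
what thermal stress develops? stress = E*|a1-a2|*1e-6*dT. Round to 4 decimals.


Stress = 3363 * |59 - 36| * 1e-6 * 79
= 6.1106 MPa

6.1106


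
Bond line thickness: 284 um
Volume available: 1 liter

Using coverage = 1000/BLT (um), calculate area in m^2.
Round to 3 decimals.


1 L = 1e6 mm^3, thickness = 284 um = 0.284 mm
Area = 1e6 / 0.284 mm^2 = (1e6 / 0.284) / 1e6 m^2 = 1000 / 284 m^2
= 3.521 m^2

3.521


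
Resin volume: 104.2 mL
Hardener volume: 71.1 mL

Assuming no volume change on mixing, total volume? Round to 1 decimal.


V_total = 104.2 + 71.1 = 175.3 mL

175.3


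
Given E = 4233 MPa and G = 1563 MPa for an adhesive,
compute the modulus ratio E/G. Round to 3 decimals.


E/G ratio = 4233 / 1563 = 2.708

2.708


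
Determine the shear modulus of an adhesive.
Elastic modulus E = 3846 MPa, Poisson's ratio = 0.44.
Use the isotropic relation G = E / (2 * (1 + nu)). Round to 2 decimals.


G = 3846 / (2*(1+0.44)) = 3846 / 2.88
= 1335.42 MPa

1335.42


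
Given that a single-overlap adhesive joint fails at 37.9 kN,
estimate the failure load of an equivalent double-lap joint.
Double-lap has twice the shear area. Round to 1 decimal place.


Double-lap factor = 2
Expected load = 37.9 * 2 = 75.8 kN

75.8


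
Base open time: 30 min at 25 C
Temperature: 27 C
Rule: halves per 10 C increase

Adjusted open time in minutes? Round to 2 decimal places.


Acceleration = 2^((27-25)/10) = 1.1487
Open time = 30 / 1.1487 = 26.12 min

26.12


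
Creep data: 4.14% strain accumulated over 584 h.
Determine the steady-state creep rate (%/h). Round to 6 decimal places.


Rate = 4.14 / 584 = 0.007089 %/h

0.007089


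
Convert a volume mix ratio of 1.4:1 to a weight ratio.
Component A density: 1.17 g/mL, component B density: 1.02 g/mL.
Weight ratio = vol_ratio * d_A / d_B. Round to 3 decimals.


= 1.4 * 1.17 / 1.02 = 1.606

1.606


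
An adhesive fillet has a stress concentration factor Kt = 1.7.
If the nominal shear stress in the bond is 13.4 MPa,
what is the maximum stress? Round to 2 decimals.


Max stress = 13.4 * 1.7 = 22.78 MPa

22.78


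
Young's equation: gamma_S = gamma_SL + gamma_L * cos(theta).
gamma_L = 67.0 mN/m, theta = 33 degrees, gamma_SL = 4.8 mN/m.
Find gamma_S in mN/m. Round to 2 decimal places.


cos(33 deg) = 0.838671
gamma_S = 4.8 + 67.0 * 0.838671
= 60.99 mN/m

60.99


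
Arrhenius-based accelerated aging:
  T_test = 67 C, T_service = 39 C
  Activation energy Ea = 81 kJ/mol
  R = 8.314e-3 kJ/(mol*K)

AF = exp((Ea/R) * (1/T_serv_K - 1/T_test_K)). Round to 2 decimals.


T_test_K = 340.15, T_serv_K = 312.15
AF = exp((81/8.314e-3) * (1/312.15 - 1/340.15))
= 13.06

13.06


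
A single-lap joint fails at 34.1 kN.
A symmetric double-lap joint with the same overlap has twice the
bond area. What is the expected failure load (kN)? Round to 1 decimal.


Double-lap load = 2 * 34.1 = 68.2 kN

68.2


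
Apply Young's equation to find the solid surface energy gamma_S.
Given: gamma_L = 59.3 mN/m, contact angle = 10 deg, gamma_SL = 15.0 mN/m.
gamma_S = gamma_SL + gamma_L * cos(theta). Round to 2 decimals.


theta_rad = 10 * pi/180 = 0.174533
gamma_S = 15.0 + 59.3 * cos(0.174533)
= 73.40 mN/m

73.40


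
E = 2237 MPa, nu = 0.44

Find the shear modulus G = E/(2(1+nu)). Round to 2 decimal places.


G = 2237 / (2 * 1.44)
= 776.74 MPa

776.74


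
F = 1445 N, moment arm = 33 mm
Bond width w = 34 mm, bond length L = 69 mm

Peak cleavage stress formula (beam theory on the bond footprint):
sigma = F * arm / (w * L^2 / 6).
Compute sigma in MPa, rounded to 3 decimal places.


sigma = (1445 * 33) / (34 * 4761 / 6)
= 47685 * 6 / 161874
= 286110 / 161874
= 1.767 MPa

1.767


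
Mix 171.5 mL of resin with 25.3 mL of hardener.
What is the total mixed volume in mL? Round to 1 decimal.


Total = 171.5 + 25.3 = 196.8 mL

196.8


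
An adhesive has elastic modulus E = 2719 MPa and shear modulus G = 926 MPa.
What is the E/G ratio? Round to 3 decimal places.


E/G = 2719 / 926 = 2.936

2.936


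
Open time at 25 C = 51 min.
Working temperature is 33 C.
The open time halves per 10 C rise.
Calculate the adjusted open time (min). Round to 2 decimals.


factor = 2^((33 - 25) / 10) = 1.7411
ot = 51 / 1.7411 = 29.29 min

29.29


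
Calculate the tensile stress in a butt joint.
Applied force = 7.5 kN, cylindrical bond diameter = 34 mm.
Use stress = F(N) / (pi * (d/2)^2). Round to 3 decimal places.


A = pi * 17.0^2 = 907.9203 mm^2
sigma = 7500.0 / 907.9203 = 8.261 MPa

8.261


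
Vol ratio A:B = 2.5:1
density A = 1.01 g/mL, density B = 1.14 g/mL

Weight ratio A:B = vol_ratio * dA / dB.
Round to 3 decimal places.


Weight ratio = 2.5 * 1.01 / 1.14
= 2.215

2.215


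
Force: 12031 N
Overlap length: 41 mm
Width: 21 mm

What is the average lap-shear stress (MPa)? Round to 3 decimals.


Average shear stress = F / (overlap * width)
= 12031 / (41 * 21)
= 13.973 MPa

13.973


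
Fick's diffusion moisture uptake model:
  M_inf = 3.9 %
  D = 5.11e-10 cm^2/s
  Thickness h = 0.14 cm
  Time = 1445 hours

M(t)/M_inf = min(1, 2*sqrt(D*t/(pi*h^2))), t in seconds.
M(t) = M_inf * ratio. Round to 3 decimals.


t_sec = 1445 * 3600 = 5202000
ratio = 2*sqrt(5.11e-10*5202000/(pi*0.14^2))
= min(1, 0.415549)
= 0.415549
M(t) = 3.9 * 0.415549 = 1.621 %

1.621


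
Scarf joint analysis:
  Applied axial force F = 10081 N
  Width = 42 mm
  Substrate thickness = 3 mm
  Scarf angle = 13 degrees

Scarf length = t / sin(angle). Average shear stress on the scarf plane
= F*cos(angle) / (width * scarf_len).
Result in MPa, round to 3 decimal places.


Scarf length = 3 / sin(13 deg) = 13.3362 mm
cos(13 deg) = 0.974370
Shear = 10081 * 0.974370 / (42 * 13.3362)
= 17.537 MPa

17.537


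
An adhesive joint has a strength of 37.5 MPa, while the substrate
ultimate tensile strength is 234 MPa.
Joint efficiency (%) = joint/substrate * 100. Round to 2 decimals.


Efficiency = 37.5 / 234 * 100
= 16.03%

16.03


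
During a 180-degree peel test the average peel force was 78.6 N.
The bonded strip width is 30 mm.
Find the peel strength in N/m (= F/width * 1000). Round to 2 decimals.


Peel strength = F/width * 1000
= 78.6 / 30 * 1000
= 2620.00 N/m

2620.00


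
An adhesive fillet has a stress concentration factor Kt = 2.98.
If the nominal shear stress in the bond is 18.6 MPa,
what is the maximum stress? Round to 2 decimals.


Max stress = 18.6 * 2.98 = 55.43 MPa

55.43


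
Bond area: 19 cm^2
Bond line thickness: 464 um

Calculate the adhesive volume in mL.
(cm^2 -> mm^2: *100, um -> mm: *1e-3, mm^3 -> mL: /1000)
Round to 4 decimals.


V = 19*100 * 464*1e-3 / 1000
= 0.8816 mL

0.8816


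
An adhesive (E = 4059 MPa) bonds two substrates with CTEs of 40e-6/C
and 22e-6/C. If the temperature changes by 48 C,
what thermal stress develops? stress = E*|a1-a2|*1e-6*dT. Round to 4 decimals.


Stress = 4059 * |40 - 22| * 1e-6 * 48
= 3.5070 MPa

3.5070


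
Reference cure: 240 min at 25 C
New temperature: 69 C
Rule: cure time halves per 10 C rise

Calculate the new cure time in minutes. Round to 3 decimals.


factor = 2^((69-25)/10) = 21.1121
t_new = 240 / 21.1121 = 11.368 min

11.368


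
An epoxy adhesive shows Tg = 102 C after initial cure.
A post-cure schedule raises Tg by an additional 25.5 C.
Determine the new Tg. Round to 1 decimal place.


New Tg = 102 + 25.5
= 127.5 C

127.5


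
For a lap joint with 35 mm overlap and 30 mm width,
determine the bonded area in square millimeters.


Area = 35 * 30 = 1050 mm^2

1050


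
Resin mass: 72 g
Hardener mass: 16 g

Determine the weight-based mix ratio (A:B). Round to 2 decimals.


Ratio = 72 / 16 = 4.50

4.50


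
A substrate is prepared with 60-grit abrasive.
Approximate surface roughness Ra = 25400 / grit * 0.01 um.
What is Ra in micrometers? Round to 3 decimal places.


Ra = 25400 / 60 * 0.01 = 4.233 um

4.233


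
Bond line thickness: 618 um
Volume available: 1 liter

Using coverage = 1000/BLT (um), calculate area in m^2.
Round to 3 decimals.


1 L = 1e6 mm^3, thickness = 618 um = 0.618 mm
Area = 1e6 / 0.618 mm^2 = (1e6 / 0.618) / 1e6 m^2 = 1000 / 618 m^2
= 1.618 m^2

1.618


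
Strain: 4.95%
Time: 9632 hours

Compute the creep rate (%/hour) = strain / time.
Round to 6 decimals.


Creep rate = 4.95 / 9632
= 0.000514 %/h

0.000514


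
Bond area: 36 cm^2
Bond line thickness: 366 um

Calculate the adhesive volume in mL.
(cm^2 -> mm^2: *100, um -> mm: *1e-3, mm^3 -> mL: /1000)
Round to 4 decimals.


V = 36*100 * 366*1e-3 / 1000
= 1.3176 mL

1.3176


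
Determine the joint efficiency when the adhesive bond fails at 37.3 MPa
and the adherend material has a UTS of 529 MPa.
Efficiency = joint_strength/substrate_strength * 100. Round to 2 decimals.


Joint efficiency = 37.3 / 529 * 100
= 7.05%

7.05


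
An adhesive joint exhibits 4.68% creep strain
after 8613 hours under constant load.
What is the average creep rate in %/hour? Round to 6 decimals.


Creep rate = strain / time
= 4.68 / 8613
= 0.000543 %/h

0.000543


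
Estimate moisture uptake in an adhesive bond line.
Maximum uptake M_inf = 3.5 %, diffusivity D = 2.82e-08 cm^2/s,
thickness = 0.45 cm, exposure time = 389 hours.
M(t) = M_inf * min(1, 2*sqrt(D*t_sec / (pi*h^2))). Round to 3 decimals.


Convert time: 389 h = 1400400 s
ratio = min(1, 2*sqrt(2.82e-08*1400400/(pi*0.45^2)))
= 0.498303
M(t) = 3.5 * 0.498303 = 1.744%

1.744


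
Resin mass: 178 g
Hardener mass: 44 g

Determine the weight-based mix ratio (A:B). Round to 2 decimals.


Ratio = 178 / 44 = 4.05

4.05


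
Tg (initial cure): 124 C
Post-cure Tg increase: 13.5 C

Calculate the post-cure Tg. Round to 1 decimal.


Post-cure Tg = 124 + 13.5 = 137.5 C

137.5


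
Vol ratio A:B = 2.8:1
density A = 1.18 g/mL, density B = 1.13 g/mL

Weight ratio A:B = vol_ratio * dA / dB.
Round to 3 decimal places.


Weight ratio = 2.8 * 1.18 / 1.13
= 2.924

2.924


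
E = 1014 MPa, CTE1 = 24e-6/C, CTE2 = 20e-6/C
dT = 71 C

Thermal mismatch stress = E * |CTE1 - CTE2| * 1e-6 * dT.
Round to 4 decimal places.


= 1014 * 4e-6 * 71
= 0.2880 MPa

0.2880


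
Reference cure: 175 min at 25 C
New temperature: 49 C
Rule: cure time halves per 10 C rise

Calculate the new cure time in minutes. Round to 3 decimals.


factor = 2^((49-25)/10) = 5.2780
t_new = 175 / 5.2780 = 33.156 min

33.156


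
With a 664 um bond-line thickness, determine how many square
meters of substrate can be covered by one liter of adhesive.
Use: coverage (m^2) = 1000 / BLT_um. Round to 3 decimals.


Coverage = 1000 / 664 = 1.506 m^2

1.506


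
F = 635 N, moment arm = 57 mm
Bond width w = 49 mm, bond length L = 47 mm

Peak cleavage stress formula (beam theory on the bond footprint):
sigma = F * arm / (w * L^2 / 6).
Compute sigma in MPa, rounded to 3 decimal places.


sigma = (635 * 57) / (49 * 2209 / 6)
= 36195 * 6 / 108241
= 217170 / 108241
= 2.006 MPa

2.006


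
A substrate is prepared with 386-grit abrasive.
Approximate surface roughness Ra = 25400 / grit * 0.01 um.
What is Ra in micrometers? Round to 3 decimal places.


Ra = 25400 / 386 * 0.01 = 0.658 um

0.658


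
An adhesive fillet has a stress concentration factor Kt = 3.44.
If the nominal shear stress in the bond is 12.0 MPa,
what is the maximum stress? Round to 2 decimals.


Max stress = 12.0 * 3.44 = 41.28 MPa

41.28


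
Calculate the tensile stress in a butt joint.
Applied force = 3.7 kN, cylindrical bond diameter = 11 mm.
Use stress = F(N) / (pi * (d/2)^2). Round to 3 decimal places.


A = pi * 5.5^2 = 95.0332 mm^2
sigma = 3700.0 / 95.0332 = 38.934 MPa

38.934


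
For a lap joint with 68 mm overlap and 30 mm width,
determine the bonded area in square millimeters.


Area = 68 * 30 = 2040 mm^2

2040


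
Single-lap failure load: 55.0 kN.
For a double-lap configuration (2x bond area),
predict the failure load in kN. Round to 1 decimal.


Failure load = 55.0 * 2 = 110.0 kN

110.0


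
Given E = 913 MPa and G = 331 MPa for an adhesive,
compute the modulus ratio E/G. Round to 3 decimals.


E/G ratio = 913 / 331 = 2.758

2.758


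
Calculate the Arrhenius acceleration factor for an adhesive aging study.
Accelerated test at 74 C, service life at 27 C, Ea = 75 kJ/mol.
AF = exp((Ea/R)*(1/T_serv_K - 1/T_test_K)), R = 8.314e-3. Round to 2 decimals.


T_test = 347.15 K, T_serv = 300.15 K
Ea/R = 75 / 0.008314 = 9020.93
AF = exp(9020.93 * (1/300.15 - 1/347.15))
= 58.50

58.50


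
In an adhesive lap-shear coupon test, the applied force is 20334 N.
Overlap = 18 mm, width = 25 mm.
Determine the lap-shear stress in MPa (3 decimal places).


stress = F / (overlap * width)
= 20334 / (18 * 25)
= 45.187 MPa

45.187


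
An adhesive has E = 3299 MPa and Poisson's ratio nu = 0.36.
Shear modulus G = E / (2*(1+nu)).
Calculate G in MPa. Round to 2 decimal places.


G = 3299 / (2*(1+0.36))
= 3299 / 2.72
= 1212.87 MPa

1212.87


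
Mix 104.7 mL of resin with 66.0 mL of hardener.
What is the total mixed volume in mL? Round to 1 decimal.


Total = 104.7 + 66.0 = 170.7 mL

170.7


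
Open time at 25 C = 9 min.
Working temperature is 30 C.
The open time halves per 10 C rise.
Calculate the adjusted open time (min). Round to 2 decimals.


factor = 2^((30 - 25) / 10) = 1.4142
ot = 9 / 1.4142 = 6.36 min

6.36


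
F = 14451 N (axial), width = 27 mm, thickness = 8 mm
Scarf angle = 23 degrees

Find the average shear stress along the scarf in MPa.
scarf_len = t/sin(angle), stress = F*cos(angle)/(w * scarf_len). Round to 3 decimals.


scarf_len = 8/sin(23 deg) = 20.4744
cos(23 deg) = 0.920505
stress = 14451*0.920505/(27*20.4744) = 24.063 MPa

24.063


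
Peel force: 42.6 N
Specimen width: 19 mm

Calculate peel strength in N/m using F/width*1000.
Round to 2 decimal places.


Peel strength = 42.6 / 19 * 1000 = 2242.11 N/m

2242.11


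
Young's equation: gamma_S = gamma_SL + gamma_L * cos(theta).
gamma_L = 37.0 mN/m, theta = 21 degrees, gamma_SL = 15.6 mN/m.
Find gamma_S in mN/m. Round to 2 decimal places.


cos(21 deg) = 0.933580
gamma_S = 15.6 + 37.0 * 0.933580
= 50.14 mN/m

50.14


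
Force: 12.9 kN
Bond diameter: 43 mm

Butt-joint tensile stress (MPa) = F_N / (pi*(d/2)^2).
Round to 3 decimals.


F_N = 12.9 * 1000 = 12900.0 N
A = pi*(21.5)^2 = 1452.2012 mm^2
stress = 12900.0 / 1452.2012 = 8.883 MPa

8.883


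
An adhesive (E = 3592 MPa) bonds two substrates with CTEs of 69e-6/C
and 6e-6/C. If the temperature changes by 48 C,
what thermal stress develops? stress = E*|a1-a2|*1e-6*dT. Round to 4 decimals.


Stress = 3592 * |69 - 6| * 1e-6 * 48
= 10.8622 MPa

10.8622


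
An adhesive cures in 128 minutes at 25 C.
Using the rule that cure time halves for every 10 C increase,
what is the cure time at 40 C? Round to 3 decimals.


Factor = 2^((40 - 25) / 10) = 2.8284
Cure time = 128 / 2.8284
= 45.255 minutes

45.255


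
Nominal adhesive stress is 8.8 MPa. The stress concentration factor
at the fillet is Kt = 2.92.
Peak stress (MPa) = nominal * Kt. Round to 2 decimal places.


Peak = 8.8 * 2.92 = 25.70 MPa

25.70


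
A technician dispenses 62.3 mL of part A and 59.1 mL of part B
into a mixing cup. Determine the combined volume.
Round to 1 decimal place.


Combined volume = 62.3 + 59.1
= 121.4 mL

121.4


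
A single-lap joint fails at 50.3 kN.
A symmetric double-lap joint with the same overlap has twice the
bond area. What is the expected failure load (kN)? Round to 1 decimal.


Double-lap load = 2 * 50.3 = 100.6 kN

100.6


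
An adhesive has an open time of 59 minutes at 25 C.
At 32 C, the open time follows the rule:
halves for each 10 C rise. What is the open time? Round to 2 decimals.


Factor = 2^((32-25)/10) = 1.6245
Open time = 59 / 1.6245 = 36.32 min

36.32


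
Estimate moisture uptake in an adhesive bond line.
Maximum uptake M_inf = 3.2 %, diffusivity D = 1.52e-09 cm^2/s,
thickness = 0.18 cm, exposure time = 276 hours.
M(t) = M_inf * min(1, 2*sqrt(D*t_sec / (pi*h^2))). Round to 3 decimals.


Convert time: 276 h = 993600 s
ratio = min(1, 2*sqrt(1.52e-09*993600/(pi*0.18^2)))
= 0.243618
M(t) = 3.2 * 0.243618 = 0.780%

0.780


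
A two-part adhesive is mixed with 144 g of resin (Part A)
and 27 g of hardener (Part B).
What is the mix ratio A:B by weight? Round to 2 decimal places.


Mix ratio = mass_A / mass_B
= 144 / 27
= 5.33

5.33


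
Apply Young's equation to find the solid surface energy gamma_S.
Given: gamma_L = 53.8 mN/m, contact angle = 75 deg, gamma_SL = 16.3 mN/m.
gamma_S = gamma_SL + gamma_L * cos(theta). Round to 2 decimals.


theta_rad = 75 * pi/180 = 1.308997
gamma_S = 16.3 + 53.8 * cos(1.308997)
= 30.22 mN/m

30.22


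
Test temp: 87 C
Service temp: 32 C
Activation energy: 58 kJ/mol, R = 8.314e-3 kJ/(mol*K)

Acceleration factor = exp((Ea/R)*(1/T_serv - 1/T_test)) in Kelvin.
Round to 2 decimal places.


AF = exp((58/0.008314)*(1/305.15 - 1/360.15))
= 32.83

32.83


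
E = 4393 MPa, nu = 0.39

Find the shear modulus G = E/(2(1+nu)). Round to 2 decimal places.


G = 4393 / (2 * 1.39)
= 1580.22 MPa

1580.22


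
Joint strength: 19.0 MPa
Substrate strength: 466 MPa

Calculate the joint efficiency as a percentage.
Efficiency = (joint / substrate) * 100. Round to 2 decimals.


Efficiency = (19.0 / 466) * 100 = 4.08%

4.08


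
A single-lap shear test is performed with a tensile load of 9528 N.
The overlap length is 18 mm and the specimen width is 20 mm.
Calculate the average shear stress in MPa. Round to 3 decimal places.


Shear stress = F / (overlap * width)
= 9528 / (18 * 20)
= 9528 / 360
= 26.467 MPa

26.467


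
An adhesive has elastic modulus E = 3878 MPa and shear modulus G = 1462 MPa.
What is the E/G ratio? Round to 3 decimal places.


E/G = 3878 / 1462 = 2.653

2.653


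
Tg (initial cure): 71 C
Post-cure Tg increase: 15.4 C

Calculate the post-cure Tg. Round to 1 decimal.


Post-cure Tg = 71 + 15.4 = 86.4 C

86.4


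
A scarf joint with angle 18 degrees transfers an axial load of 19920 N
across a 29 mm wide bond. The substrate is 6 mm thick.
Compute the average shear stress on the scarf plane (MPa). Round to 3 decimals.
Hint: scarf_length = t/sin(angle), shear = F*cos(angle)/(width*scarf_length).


scarf_length = 6 / sin(18 deg) = 19.4164 mm
cos(18 deg) = 0.951057
shear stress = 19920 * 0.951057 / (29 * 19.4164)
= 33.646 MPa

33.646


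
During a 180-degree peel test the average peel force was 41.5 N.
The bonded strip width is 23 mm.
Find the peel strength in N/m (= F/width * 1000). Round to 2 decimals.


Peel strength = F/width * 1000
= 41.5 / 23 * 1000
= 1804.35 N/m

1804.35


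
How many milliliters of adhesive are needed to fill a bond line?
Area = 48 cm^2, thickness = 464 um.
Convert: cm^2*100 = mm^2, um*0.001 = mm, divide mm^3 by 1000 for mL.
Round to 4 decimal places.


= (48 * 100) * (464 * 0.001) / 1000
= 2.2272 mL

2.2272


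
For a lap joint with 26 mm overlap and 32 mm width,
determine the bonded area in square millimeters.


Area = 26 * 32 = 832 mm^2

832


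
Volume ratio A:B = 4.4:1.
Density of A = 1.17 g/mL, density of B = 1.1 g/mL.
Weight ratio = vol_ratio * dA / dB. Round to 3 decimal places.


Wt ratio = 4.4 * 1.17 / 1.1
= 4.680

4.680


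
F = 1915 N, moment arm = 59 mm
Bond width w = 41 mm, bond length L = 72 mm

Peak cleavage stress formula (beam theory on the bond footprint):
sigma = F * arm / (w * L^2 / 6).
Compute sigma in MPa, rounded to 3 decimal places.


sigma = (1915 * 59) / (41 * 5184 / 6)
= 112985 * 6 / 212544
= 677910 / 212544
= 3.190 MPa

3.190


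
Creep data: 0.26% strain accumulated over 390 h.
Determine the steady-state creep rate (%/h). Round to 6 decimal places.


Rate = 0.26 / 390 = 0.000667 %/h

0.000667


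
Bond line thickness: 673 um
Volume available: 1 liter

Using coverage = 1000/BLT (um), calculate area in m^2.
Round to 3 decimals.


1 L = 1e6 mm^3, thickness = 673 um = 0.673 mm
Area = 1e6 / 0.673 mm^2 = (1e6 / 0.673) / 1e6 m^2 = 1000 / 673 m^2
= 1.486 m^2

1.486


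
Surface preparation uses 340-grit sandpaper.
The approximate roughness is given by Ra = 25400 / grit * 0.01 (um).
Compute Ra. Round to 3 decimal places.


Ra = 25400 / 340 * 0.01
= 254 / 340
= 0.747 um

0.747


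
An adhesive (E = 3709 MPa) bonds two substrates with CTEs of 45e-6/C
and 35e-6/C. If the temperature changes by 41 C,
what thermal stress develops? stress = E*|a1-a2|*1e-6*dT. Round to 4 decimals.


Stress = 3709 * |45 - 35| * 1e-6 * 41
= 1.5207 MPa

1.5207


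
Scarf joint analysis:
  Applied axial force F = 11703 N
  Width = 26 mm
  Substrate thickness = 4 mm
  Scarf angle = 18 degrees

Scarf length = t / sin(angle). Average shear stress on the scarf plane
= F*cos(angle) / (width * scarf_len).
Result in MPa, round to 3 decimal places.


Scarf length = 4 / sin(18 deg) = 12.9443 mm
cos(18 deg) = 0.951057
Shear = 11703 * 0.951057 / (26 * 12.9443)
= 33.071 MPa

33.071


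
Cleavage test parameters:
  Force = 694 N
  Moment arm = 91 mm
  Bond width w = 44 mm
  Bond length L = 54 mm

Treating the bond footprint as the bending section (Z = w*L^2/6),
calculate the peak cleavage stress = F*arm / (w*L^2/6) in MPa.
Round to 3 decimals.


M = 694 * 91 = 63154 N*mm
Z = 44 * 54^2 / 6 = 128304 / 6 mm^3
sigma = M / Z = 6 * 63154 / 128304 = 378924 / 128304
= 2.953 MPa

2.953


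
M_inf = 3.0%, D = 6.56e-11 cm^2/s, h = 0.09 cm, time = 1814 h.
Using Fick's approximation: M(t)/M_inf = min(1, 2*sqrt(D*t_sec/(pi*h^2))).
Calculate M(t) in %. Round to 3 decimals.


t = 6530400 s
ratio = min(1, 2*sqrt(6.56e-11*6530400/(pi*0.0081)))
= 0.259498
M(t) = 3.0 * 0.259498 = 0.778%

0.778


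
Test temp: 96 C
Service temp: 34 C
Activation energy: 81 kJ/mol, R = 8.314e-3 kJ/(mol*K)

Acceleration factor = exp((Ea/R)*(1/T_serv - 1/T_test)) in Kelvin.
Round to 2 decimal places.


AF = exp((81/0.008314)*(1/307.15 - 1/369.15))
= 205.90

205.90


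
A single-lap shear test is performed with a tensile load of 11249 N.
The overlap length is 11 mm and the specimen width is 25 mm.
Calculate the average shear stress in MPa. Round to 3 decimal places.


Shear stress = F / (overlap * width)
= 11249 / (11 * 25)
= 11249 / 275
= 40.905 MPa

40.905


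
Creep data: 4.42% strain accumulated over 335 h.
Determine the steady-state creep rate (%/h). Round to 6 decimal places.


Rate = 4.42 / 335 = 0.013194 %/h

0.013194


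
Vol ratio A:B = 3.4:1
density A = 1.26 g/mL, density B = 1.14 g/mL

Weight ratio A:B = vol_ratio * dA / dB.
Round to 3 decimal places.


Weight ratio = 3.4 * 1.26 / 1.14
= 3.758

3.758


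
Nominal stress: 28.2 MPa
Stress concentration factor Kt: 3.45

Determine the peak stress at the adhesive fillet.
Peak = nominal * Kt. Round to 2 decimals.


Peak stress = 28.2 * 3.45
= 97.29 MPa

97.29


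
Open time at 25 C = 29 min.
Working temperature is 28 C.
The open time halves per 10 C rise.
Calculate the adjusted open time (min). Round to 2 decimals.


factor = 2^((28 - 25) / 10) = 1.2311
ot = 29 / 1.2311 = 23.56 min

23.56


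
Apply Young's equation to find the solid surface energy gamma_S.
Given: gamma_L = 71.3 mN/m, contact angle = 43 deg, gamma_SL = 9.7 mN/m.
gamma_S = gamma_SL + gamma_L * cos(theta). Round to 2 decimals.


theta_rad = 43 * pi/180 = 0.750492
gamma_S = 9.7 + 71.3 * cos(0.750492)
= 61.85 mN/m

61.85


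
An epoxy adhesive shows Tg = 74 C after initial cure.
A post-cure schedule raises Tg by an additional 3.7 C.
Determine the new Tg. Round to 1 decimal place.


New Tg = 74 + 3.7
= 77.7 C

77.7


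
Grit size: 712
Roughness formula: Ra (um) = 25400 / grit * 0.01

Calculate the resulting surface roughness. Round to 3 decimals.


Ra = 25400 / 712 * 0.01
= 0.357 um

0.357


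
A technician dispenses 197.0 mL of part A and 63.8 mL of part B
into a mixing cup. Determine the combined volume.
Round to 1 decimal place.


Combined volume = 197.0 + 63.8
= 260.8 mL

260.8


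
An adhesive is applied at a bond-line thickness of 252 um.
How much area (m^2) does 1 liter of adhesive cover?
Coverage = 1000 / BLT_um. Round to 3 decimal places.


Coverage = 1000 / 252 = 3.968 m^2

3.968


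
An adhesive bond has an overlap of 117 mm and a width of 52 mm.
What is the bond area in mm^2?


Bond area = overlap * width
= 117 * 52
= 6084 mm^2

6084


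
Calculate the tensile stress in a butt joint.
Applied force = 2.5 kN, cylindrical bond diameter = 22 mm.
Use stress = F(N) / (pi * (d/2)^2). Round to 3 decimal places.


A = pi * 11.0^2 = 380.1327 mm^2
sigma = 2500.0 / 380.1327 = 6.577 MPa

6.577


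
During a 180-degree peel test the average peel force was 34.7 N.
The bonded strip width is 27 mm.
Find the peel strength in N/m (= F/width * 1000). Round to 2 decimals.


Peel strength = F/width * 1000
= 34.7 / 27 * 1000
= 1285.19 N/m

1285.19


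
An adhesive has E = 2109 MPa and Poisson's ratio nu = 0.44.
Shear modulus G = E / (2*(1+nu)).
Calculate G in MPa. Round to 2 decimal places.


G = 2109 / (2*(1+0.44))
= 2109 / 2.88
= 732.29 MPa

732.29


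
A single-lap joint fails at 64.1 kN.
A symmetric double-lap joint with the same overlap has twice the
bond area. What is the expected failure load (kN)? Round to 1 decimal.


Double-lap load = 2 * 64.1 = 128.2 kN

128.2


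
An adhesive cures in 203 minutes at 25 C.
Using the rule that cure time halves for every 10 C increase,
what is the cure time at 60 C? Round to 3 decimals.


Factor = 2^((60 - 25) / 10) = 11.3137
Cure time = 203 / 11.3137
= 17.943 minutes

17.943


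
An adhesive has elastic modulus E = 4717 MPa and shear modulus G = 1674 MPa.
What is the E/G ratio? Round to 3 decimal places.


E/G = 4717 / 1674 = 2.818

2.818


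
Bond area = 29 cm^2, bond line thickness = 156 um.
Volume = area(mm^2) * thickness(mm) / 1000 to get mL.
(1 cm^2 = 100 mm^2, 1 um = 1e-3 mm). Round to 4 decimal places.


area_mm2 = 29 * 100 = 2900
blt_mm = 156 * 1e-3 = 0.156
vol_mm3 = 2900 * 0.156 = 452.4
vol_mL = 452.4 / 1000 = 0.4524 mL

0.4524


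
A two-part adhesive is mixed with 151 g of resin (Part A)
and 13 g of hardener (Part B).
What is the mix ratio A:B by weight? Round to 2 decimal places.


Mix ratio = mass_A / mass_B
= 151 / 13
= 11.62

11.62


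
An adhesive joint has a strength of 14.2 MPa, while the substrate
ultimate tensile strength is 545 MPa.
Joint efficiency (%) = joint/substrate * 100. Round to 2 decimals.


Efficiency = 14.2 / 545 * 100
= 2.61%

2.61


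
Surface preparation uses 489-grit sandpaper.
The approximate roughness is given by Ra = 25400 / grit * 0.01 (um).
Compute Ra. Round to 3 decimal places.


Ra = 25400 / 489 * 0.01
= 254 / 489
= 0.519 um

0.519


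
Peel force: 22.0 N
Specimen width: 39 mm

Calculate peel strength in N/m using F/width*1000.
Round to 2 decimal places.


Peel strength = 22.0 / 39 * 1000 = 564.10 N/m

564.10


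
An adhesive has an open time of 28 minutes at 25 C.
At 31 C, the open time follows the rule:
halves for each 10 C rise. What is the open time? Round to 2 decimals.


Factor = 2^((31-25)/10) = 1.5157
Open time = 28 / 1.5157 = 18.47 min

18.47


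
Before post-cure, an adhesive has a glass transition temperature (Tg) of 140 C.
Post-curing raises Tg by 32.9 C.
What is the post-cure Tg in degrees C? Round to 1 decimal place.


Tg_post = Tg_base + delta_Tg
= 140 + 32.9
= 172.9 C

172.9


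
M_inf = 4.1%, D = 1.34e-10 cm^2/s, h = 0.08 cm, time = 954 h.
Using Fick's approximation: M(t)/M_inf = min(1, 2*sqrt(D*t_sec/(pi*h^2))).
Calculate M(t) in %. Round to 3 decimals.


t = 3434400 s
ratio = min(1, 2*sqrt(1.34e-10*3434400/(pi*0.0064)))
= 0.302582
M(t) = 4.1 * 0.302582 = 1.241%

1.241


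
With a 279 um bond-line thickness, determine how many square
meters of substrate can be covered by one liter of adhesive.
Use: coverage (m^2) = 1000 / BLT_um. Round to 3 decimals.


Coverage = 1000 / 279 = 3.584 m^2

3.584


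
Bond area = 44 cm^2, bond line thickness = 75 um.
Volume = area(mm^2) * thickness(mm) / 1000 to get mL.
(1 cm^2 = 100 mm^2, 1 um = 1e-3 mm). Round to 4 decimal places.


area_mm2 = 44 * 100 = 4400
blt_mm = 75 * 1e-3 = 0.075
vol_mm3 = 4400 * 0.075 = 330.0
vol_mL = 330.0 / 1000 = 0.3300 mL

0.3300


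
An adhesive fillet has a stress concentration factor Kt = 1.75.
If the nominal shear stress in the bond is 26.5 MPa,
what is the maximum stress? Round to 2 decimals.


Max stress = 26.5 * 1.75 = 46.38 MPa

46.38


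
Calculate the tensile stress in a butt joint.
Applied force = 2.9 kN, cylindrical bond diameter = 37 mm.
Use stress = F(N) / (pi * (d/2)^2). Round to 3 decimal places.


A = pi * 18.5^2 = 1075.2101 mm^2
sigma = 2900.0 / 1075.2101 = 2.697 MPa

2.697


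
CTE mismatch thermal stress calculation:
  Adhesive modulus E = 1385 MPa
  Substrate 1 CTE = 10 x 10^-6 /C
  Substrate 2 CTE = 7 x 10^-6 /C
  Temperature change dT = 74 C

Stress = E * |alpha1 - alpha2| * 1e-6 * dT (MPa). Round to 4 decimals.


delta_alpha = |10 - 7| = 3 x 10^-6/C
Stress = 1385 * 3e-6 * 74
= 0.3075 MPa

0.3075


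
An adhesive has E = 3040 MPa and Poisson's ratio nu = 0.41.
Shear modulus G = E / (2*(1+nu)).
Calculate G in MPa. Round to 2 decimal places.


G = 3040 / (2*(1+0.41))
= 3040 / 2.82
= 1078.01 MPa

1078.01


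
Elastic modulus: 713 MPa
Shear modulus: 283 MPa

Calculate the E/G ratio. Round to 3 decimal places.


E / G = 713 / 283 = 2.519

2.519


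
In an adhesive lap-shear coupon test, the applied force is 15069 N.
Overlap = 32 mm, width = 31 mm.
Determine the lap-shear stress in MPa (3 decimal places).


stress = F / (overlap * width)
= 15069 / (32 * 31)
= 15.191 MPa

15.191


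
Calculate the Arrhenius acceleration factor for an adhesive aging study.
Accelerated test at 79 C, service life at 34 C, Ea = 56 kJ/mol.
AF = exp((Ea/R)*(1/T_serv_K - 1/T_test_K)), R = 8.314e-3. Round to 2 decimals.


T_test = 352.15 K, T_serv = 307.15 K
Ea/R = 56 / 0.008314 = 6735.63
AF = exp(6735.63 * (1/307.15 - 1/352.15))
= 16.48

16.48
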